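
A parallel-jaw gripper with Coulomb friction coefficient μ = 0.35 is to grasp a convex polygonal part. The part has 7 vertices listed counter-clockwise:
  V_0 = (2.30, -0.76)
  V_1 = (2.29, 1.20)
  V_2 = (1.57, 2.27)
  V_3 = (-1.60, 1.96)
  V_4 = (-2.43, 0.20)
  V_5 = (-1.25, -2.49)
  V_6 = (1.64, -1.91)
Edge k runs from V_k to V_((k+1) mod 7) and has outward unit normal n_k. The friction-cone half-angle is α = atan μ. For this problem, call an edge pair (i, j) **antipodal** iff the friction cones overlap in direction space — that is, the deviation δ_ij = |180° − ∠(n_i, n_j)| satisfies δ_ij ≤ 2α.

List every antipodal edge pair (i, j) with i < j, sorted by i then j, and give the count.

count = 5; pairs: (0,3), (0,4), (1,4), (2,5), (3,6)

α = atan 0.35 = 19.29°;  2α = 38.58°
n_0 = (+1.0000, +0.0051)
n_1 = (+0.8297, +0.5583)
n_2 = (-0.0973, +0.9953)
n_3 = (-0.9045, +0.4265)
n_4 = (-0.9158, -0.4017)
n_5 = (+0.1968, -0.9804)
n_6 = (+0.8673, -0.4978)
  (0,1): δ = 146.36°  ·
  (0,2): δ = 84.71°  ·
  (0,3): δ = 25.54°  ✓
  (0,4): δ = 23.39°  ✓
  (0,5): δ = 101.06°  ·
  (0,6): δ = 149.86°  ·
  (1,2): δ = 118.35°  ·
  (1,3): δ = 59.18°  ·
  (1,4): δ = 10.25°  ✓
  (1,5): δ = 67.41°  ·
  (1,6): δ = 116.21°  ·
  (2,3): δ = 120.83°  ·
  (2,4): δ = 71.90°  ·
  (2,5): δ = 5.76°  ✓
  (2,6): δ = 54.56°  ·
  (3,4): δ = 131.07°  ·
  (3,5): δ = 53.40°  ·
  (3,6): δ = 4.60°  ✓
  (4,5): δ = 102.34°  ·
  (4,6): δ = 53.54°  ·
  (5,6): δ = 131.20°  ·
antipodal pairs: 5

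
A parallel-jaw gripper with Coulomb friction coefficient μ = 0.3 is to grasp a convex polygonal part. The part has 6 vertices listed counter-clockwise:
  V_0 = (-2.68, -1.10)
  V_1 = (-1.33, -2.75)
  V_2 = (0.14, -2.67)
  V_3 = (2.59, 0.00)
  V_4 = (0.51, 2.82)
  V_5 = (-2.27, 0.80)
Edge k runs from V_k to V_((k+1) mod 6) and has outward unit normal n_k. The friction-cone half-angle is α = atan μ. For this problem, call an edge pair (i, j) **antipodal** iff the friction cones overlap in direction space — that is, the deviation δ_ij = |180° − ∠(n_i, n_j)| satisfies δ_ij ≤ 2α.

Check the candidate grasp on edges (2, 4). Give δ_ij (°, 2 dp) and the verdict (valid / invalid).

α = atan 0.3 = 16.70°;  2α = 33.40°
edge 2: e_2 = (+2.45, +2.67);  n_2 = (+0.7368, -0.6761)
edge 4: e_4 = (-2.78, -2.02);  n_4 = (-0.5878, +0.8090)
∠(n_2, n_4) = 168.54°
δ = |180° − 168.54°| = 11.46°
11.46° ≤ 2α = 33.40°  →  valid

δ = 11.46°, valid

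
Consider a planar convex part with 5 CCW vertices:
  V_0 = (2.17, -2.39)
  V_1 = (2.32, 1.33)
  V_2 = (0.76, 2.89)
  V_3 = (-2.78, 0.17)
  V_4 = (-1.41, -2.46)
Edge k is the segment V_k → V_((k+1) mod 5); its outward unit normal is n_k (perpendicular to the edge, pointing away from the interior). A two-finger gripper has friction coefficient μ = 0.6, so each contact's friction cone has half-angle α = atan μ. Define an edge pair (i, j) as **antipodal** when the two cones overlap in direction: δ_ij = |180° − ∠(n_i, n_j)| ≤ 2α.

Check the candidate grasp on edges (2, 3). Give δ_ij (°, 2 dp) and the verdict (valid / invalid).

δ = 100.02°, invalid

α = atan 0.6 = 30.96°;  2α = 61.93°
edge 2: e_2 = (-3.54, -2.72);  n_2 = (-0.6093, +0.7930)
edge 3: e_3 = (+1.37, -2.63);  n_3 = (-0.8869, -0.4620)
∠(n_2, n_3) = 79.98°
δ = |180° − 79.98°| = 100.02°
100.02° > 2α = 61.93°  →  invalid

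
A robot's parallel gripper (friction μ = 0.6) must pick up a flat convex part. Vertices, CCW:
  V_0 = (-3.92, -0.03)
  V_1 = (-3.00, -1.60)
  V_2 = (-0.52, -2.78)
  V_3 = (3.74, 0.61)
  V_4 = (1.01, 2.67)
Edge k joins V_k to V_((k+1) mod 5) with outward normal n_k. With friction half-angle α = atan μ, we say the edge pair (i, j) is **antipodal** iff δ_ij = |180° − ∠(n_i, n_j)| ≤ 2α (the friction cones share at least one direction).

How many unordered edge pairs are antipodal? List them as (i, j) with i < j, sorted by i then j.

α = atan 0.6 = 30.96°;  2α = 61.93°
n_0 = (-0.8628, -0.5056)
n_1 = (-0.4297, -0.9030)
n_2 = (+0.6227, -0.7825)
n_3 = (+0.6023, +0.7982)
n_4 = (-0.4803, +0.8771)
  (0,1): δ = 145.82°  ·
  (0,2): δ = 81.86°  ·
  (0,3): δ = 22.59°  ✓
  (0,4): δ = 88.34°  ·
  (1,2): δ = 116.04°  ·
  (1,3): δ = 11.59°  ✓
  (1,4): δ = 54.15°  ✓
  (2,3): δ = 75.55°  ·
  (2,4): δ = 9.80°  ✓
  (3,4): δ = 114.25°  ·
antipodal pairs: 4

count = 4; pairs: (0,3), (1,3), (1,4), (2,4)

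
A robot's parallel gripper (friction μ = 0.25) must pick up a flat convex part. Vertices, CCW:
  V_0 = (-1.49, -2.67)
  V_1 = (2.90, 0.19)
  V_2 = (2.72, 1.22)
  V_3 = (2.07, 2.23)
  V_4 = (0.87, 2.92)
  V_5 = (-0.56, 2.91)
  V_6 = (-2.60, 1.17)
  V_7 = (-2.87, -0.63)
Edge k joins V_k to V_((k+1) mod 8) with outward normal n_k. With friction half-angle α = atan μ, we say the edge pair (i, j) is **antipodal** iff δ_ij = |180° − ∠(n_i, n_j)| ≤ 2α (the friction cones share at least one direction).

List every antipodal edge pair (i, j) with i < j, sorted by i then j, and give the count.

count = 5; pairs: (0,5), (1,6), (1,7), (2,7), (3,7)

α = atan 0.25 = 14.04°;  2α = 28.07°
n_0 = (+0.5459, -0.8379)
n_1 = (+0.9851, +0.1721)
n_2 = (+0.8409, +0.5412)
n_3 = (+0.4985, +0.8669)
n_4 = (-0.0070, +1.0000)
n_5 = (-0.6489, +0.7608)
n_6 = (-0.9889, +0.1483)
n_7 = (-0.8283, -0.5603)
  (0,1): δ = 113.17°  ·
  (0,2): δ = 90.32°  ·
  (0,3): δ = 62.98°  ·
  (0,4): δ = 32.68°  ·
  (0,5): δ = 7.38°  ✓
  (0,6): δ = 48.39°  ·
  (0,7): δ = 90.99°  ·
  (1,2): δ = 157.15°  ·
  (1,3): δ = 129.81°  ·
  (1,4): δ = 99.51°  ·
  (1,5): δ = 59.45°  ·
  (1,6): δ = 18.44°  ✓
  (1,7): δ = 24.16°  ✓
  (2,3): δ = 152.66°  ·
  (2,4): δ = 122.36°  ·
  (2,5): δ = 82.30°  ·
  (2,6): δ = 41.29°  ·
  (2,7): δ = 1.31°  ✓
  (3,4): δ = 149.70°  ·
  (3,5): δ = 109.64°  ·
  (3,6): δ = 68.63°  ·
  (3,7): δ = 26.02°  ✓
  (4,5): δ = 139.94°  ·
  (4,6): δ = 98.93°  ·
  (4,7): δ = 56.32°  ·
  (5,6): δ = 138.99°  ·
  (5,7): δ = 96.39°  ·
  (6,7): δ = 137.39°  ·
antipodal pairs: 5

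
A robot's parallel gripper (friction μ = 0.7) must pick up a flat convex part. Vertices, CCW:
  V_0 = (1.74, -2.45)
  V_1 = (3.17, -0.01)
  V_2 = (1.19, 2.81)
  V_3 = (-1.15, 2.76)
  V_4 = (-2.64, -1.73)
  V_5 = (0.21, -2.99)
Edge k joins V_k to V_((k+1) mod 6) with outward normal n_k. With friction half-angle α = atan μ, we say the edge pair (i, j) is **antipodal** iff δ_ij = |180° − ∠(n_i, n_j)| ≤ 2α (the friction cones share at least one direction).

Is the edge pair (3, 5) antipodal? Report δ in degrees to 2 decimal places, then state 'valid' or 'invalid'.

α = atan 0.7 = 34.99°;  2α = 69.98°
edge 3: e_3 = (-1.49, -4.49);  n_3 = (-0.9491, +0.3150)
edge 5: e_5 = (+1.53, +0.54);  n_5 = (+0.3328, -0.9430)
∠(n_3, n_5) = 127.80°
δ = |180° − 127.80°| = 52.20°
52.20° ≤ 2α = 69.98°  →  valid

δ = 52.20°, valid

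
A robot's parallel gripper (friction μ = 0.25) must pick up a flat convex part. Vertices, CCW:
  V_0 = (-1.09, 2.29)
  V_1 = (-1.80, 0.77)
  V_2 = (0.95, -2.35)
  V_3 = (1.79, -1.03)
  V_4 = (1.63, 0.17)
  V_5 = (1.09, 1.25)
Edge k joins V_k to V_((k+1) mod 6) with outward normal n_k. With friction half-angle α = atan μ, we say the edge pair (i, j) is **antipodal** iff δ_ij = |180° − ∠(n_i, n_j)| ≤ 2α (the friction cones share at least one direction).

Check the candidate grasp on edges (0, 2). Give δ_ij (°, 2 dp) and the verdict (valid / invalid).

δ = 7.43°, valid

α = atan 0.25 = 14.04°;  2α = 28.07°
edge 0: e_0 = (-0.71, -1.52);  n_0 = (-0.9060, +0.4232)
edge 2: e_2 = (+0.84, +1.32);  n_2 = (+0.8437, -0.5369)
∠(n_0, n_2) = 172.57°
δ = |180° − 172.57°| = 7.43°
7.43° ≤ 2α = 28.07°  →  valid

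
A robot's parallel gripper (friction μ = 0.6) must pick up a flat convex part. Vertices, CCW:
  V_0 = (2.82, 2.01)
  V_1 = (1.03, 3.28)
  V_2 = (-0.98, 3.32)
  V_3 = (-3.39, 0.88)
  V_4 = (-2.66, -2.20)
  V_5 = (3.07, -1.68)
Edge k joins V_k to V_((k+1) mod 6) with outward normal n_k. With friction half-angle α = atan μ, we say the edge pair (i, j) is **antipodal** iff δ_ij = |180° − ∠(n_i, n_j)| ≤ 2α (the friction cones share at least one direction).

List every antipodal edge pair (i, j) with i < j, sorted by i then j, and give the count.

count = 6; pairs: (0,3), (0,4), (1,4), (2,4), (2,5), (3,5)

α = atan 0.6 = 30.96°;  2α = 61.93°
n_0 = (+0.5786, +0.8156)
n_1 = (+0.0199, +0.9998)
n_2 = (-0.7115, +0.7027)
n_3 = (-0.9730, -0.2306)
n_4 = (+0.0904, -0.9959)
n_5 = (+0.9977, +0.0676)
  (0,1): δ = 145.78°  ·
  (0,2): δ = 99.29°  ·
  (0,3): δ = 41.31°  ✓
  (0,4): δ = 40.54°  ✓
  (0,5): δ = 129.23°  ·
  (1,2): δ = 133.51°  ·
  (1,3): δ = 75.53°  ·
  (1,4): δ = 6.33°  ✓
  (1,5): δ = 95.02°  ·
  (2,3): δ = 122.02°  ·
  (2,4): δ = 40.17°  ✓
  (2,5): δ = 48.52°  ✓
  (3,4): δ = 98.15°  ·
  (3,5): δ = 9.46°  ✓
  (4,5): δ = 91.31°  ·
antipodal pairs: 6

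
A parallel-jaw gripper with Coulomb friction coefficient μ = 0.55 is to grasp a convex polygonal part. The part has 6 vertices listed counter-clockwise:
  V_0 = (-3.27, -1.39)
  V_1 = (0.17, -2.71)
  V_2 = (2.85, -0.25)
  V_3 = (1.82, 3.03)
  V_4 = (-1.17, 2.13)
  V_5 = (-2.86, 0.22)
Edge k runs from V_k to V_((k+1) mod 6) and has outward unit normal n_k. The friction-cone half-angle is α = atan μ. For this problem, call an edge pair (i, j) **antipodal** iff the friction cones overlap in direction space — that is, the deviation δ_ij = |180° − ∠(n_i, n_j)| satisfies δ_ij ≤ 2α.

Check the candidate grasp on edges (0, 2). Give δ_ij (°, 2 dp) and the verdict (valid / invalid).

α = atan 0.55 = 28.81°;  2α = 57.62°
edge 0: e_0 = (+3.44, -1.32);  n_0 = (-0.3583, -0.9336)
edge 2: e_2 = (-1.03, +3.28);  n_2 = (+0.9541, +0.2996)
∠(n_0, n_2) = 128.43°
δ = |180° − 128.43°| = 51.57°
51.57° ≤ 2α = 57.62°  →  valid

δ = 51.57°, valid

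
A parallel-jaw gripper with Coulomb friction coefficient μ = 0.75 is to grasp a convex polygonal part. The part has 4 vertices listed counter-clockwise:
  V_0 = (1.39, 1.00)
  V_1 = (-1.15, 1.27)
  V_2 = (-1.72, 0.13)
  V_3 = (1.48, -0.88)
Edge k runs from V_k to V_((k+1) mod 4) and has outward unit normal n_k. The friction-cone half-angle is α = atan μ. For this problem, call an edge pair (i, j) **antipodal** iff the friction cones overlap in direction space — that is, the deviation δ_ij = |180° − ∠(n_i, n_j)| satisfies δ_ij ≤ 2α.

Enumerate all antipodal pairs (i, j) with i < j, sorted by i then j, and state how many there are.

count = 3; pairs: (0,2), (1,3), (2,3)

α = atan 0.75 = 36.87°;  2α = 73.74°
n_0 = (+0.1057, +0.9944)
n_1 = (-0.8944, +0.4472)
n_2 = (-0.3010, -0.9536)
n_3 = (+0.9989, +0.0478)
  (0,1): δ = 110.50°  ·
  (0,2): δ = 11.45°  ✓
  (0,3): δ = 98.81°  ·
  (1,2): δ = 80.95°  ·
  (1,3): δ = 29.31°  ✓
  (2,3): δ = 69.74°  ✓
antipodal pairs: 3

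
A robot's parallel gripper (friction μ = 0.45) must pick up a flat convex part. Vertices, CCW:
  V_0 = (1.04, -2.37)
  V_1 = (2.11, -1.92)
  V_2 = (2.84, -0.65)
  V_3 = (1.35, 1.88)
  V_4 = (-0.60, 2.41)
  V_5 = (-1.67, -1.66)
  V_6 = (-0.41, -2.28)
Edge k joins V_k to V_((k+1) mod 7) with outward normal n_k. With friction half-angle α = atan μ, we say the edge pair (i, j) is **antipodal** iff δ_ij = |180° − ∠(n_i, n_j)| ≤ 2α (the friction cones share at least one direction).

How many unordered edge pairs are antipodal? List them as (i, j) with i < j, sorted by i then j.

count = 6; pairs: (0,3), (1,4), (2,4), (2,5), (3,5), (3,6)

α = atan 0.45 = 24.23°;  2α = 48.46°
n_0 = (+0.3877, -0.9218)
n_1 = (+0.8670, -0.4983)
n_2 = (+0.8617, +0.5075)
n_3 = (+0.2623, +0.9650)
n_4 = (-0.9671, +0.2543)
n_5 = (-0.4415, -0.8973)
n_6 = (-0.0619, -0.9981)
  (0,1): δ = 142.70°  ·
  (0,2): δ = 82.31°  ·
  (0,3): δ = 38.02°  ✓
  (0,4): δ = 52.46°  ·
  (0,5): δ = 130.99°  ·
  (0,6): δ = 153.64°  ·
  (1,2): δ = 119.61°  ·
  (1,3): δ = 75.31°  ·
  (1,4): δ = 15.16°  ✓
  (1,5): δ = 93.69°  ·
  (1,6): δ = 116.34°  ·
  (2,3): δ = 135.70°  ·
  (2,4): δ = 45.22°  ✓
  (2,5): δ = 33.30°  ✓
  (2,6): δ = 55.95°  ·
  (3,4): δ = 89.52°  ·
  (3,5): δ = 10.99°  ✓
  (3,6): δ = 11.65°  ✓
  (4,5): δ = 101.47°  ·
  (4,6): δ = 78.82°  ·
  (5,6): δ = 157.35°  ·
antipodal pairs: 6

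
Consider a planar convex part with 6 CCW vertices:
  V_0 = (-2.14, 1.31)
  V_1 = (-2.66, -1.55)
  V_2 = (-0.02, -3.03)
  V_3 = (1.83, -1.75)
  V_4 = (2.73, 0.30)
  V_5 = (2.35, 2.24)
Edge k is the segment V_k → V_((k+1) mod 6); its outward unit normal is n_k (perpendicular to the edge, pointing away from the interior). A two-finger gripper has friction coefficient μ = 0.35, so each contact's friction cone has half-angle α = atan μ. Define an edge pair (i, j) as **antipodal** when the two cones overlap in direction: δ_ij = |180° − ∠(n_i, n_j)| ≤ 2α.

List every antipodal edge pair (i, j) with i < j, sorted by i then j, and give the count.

α = atan 0.35 = 19.29°;  2α = 38.58°
n_0 = (-0.9839, +0.1789)
n_1 = (-0.4890, -0.8723)
n_2 = (+0.5690, -0.8224)
n_3 = (+0.9156, -0.4020)
n_4 = (+0.9814, +0.1922)
n_5 = (-0.2028, +0.9792)
  (0,1): δ = 108.97°  ·
  (0,2): δ = 45.02°  ·
  (0,3): δ = 13.40°  ✓
  (0,4): δ = 21.39°  ✓
  (0,5): δ = 112.01°  ·
  (1,2): δ = 116.05°  ·
  (1,3): δ = 84.43°  ·
  (1,4): δ = 49.64°  ·
  (1,5): δ = 40.98°  ·
  (2,3): δ = 148.38°  ·
  (2,4): δ = 113.60°  ·
  (2,5): δ = 22.98°  ✓
  (3,4): δ = 145.21°  ·
  (3,5): δ = 54.60°  ·
  (4,5): δ = 89.38°  ·
antipodal pairs: 3

count = 3; pairs: (0,3), (0,4), (2,5)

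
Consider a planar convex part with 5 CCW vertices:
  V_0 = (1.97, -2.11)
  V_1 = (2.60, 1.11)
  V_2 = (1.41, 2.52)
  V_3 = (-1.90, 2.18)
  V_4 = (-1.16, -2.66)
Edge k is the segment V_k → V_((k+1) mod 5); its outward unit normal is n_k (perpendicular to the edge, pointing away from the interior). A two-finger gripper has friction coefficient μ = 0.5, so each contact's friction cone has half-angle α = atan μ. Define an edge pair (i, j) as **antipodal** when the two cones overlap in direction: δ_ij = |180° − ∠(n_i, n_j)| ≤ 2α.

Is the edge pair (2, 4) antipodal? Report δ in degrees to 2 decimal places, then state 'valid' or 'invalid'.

δ = 4.10°, valid

α = atan 0.5 = 26.57°;  2α = 53.13°
edge 2: e_2 = (-3.31, -0.34);  n_2 = (-0.1022, +0.9948)
edge 4: e_4 = (+3.13, +0.55);  n_4 = (+0.1731, -0.9849)
∠(n_2, n_4) = 175.90°
δ = |180° − 175.90°| = 4.10°
4.10° ≤ 2α = 53.13°  →  valid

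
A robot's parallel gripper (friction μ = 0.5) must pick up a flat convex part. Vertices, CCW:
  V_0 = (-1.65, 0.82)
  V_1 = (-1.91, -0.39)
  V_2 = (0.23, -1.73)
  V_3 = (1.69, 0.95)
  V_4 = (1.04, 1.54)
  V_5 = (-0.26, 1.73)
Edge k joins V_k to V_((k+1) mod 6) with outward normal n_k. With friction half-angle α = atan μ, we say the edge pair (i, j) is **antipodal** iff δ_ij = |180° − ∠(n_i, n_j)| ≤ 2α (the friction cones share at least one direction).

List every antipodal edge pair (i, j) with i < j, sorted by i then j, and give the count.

α = atan 0.5 = 26.57°;  2α = 53.13°
n_0 = (-0.9777, +0.2101)
n_1 = (-0.5307, -0.8476)
n_2 = (+0.8781, -0.4784)
n_3 = (+0.6721, +0.7405)
n_4 = (+0.1446, +0.9895)
n_5 = (-0.5477, +0.8367)
  (0,1): δ = 109.93°  ·
  (0,2): δ = 16.45°  ✓
  (0,3): δ = 59.90°  ·
  (0,4): δ = 93.81°  ·
  (0,5): δ = 135.34°  ·
  (1,2): δ = 86.53°  ·
  (1,3): δ = 10.18°  ✓
  (1,4): δ = 23.74°  ✓
  (1,5): δ = 65.27°  ·
  (2,3): δ = 103.65°  ·
  (2,4): δ = 69.73°  ·
  (2,5): δ = 28.21°  ✓
  (3,4): δ = 146.09°  ·
  (3,5): δ = 104.56°  ·
  (4,5): δ = 138.47°  ·
antipodal pairs: 4

count = 4; pairs: (0,2), (1,3), (1,4), (2,5)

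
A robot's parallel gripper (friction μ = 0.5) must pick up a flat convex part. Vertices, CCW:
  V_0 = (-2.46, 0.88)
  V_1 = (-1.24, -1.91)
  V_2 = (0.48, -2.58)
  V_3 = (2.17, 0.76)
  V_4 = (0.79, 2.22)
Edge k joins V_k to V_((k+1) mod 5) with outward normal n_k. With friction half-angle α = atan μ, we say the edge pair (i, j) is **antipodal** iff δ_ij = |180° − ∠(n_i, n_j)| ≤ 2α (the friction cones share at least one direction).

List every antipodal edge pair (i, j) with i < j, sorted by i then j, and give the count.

α = atan 0.5 = 26.57°;  2α = 53.13°
n_0 = (-0.9162, -0.4006)
n_1 = (-0.3630, -0.9318)
n_2 = (+0.8923, -0.4515)
n_3 = (+0.7267, +0.6869)
n_4 = (-0.3812, +0.9245)
  (0,1): δ = 134.90°  ·
  (0,2): δ = 50.46°  ✓
  (0,3): δ = 19.77°  ✓
  (0,4): δ = 88.79°  ·
  (1,2): δ = 95.56°  ·
  (1,3): δ = 25.33°  ✓
  (1,4): δ = 43.69°  ✓
  (2,3): δ = 109.77°  ·
  (2,4): δ = 40.75°  ✓
  (3,4): δ = 110.98°  ·
antipodal pairs: 5

count = 5; pairs: (0,2), (0,3), (1,3), (1,4), (2,4)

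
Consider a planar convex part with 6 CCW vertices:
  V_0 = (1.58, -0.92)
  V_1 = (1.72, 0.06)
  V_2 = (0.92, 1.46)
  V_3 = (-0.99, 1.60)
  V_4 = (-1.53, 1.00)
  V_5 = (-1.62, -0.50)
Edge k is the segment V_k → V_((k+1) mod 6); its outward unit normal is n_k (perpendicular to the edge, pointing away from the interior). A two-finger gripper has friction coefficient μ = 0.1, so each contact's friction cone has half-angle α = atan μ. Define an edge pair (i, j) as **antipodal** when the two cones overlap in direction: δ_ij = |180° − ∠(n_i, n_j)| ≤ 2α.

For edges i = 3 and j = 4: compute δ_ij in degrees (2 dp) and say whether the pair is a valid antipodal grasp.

α = atan 0.1 = 5.71°;  2α = 11.42°
edge 3: e_3 = (-0.54, -0.60);  n_3 = (-0.7433, +0.6690)
edge 4: e_4 = (-0.09, -1.50);  n_4 = (-0.9982, +0.0599)
∠(n_3, n_4) = 38.55°
δ = |180° − 38.55°| = 141.45°
141.45° > 2α = 11.42°  →  invalid

δ = 141.45°, invalid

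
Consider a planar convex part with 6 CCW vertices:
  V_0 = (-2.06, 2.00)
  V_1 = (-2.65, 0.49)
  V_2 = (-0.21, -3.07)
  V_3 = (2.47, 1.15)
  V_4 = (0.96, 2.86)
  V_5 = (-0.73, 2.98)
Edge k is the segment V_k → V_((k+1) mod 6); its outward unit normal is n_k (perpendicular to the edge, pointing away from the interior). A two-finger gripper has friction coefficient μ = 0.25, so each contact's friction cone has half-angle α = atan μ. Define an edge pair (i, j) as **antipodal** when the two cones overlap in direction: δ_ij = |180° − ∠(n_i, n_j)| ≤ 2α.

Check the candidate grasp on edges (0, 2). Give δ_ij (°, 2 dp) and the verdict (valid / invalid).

δ = 11.08°, valid

α = atan 0.25 = 14.04°;  2α = 28.07°
edge 0: e_0 = (-0.59, -1.51);  n_0 = (-0.9314, +0.3639)
edge 2: e_2 = (+2.68, +4.22);  n_2 = (+0.8442, -0.5361)
∠(n_0, n_2) = 168.92°
δ = |180° − 168.92°| = 11.08°
11.08° ≤ 2α = 28.07°  →  valid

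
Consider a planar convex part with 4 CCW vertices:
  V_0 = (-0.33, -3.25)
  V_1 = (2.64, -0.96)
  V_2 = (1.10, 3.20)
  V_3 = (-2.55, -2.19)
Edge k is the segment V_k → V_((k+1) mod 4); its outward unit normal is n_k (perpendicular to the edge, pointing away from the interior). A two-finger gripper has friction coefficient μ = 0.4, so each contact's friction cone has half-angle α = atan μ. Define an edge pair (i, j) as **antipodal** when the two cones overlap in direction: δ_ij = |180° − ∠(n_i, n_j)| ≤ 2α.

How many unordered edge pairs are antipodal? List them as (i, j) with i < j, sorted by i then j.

α = atan 0.4 = 21.80°;  2α = 43.60°
n_0 = (+0.6106, -0.7919)
n_1 = (+0.9378, +0.3472)
n_2 = (-0.8280, +0.5607)
n_3 = (-0.4309, -0.9024)
  (0,1): δ = 107.32°  ·
  (0,2): δ = 18.26°  ✓
  (0,3): δ = 116.84°  ·
  (1,2): δ = 54.42°  ·
  (1,3): δ = 44.16°  ·
  (2,3): δ = 81.42°  ·
antipodal pairs: 1

count = 1; pairs: (0,2)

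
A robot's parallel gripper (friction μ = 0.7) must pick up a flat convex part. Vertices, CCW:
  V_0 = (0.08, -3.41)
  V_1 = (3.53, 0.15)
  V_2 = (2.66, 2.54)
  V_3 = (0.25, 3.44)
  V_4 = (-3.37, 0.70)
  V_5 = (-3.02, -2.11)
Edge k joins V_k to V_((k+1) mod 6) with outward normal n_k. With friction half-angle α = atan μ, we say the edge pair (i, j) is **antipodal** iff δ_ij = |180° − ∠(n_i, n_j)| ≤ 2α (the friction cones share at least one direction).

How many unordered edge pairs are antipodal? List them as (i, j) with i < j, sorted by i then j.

count = 8; pairs: (0,2), (0,3), (0,4), (1,4), (1,5), (2,4), (2,5), (3,5)

α = atan 0.7 = 34.99°;  2α = 69.98°
n_0 = (+0.7181, -0.6959)
n_1 = (+0.9397, +0.3421)
n_2 = (+0.3498, +0.9368)
n_3 = (-0.6035, +0.7973)
n_4 = (-0.9923, -0.1236)
n_5 = (-0.3867, -0.9222)
  (0,1): δ = 115.90°  ·
  (0,2): δ = 66.38°  ✓
  (0,3): δ = 8.78°  ✓
  (0,4): δ = 51.20°  ✓
  (0,5): δ = 111.35°  ·
  (1,2): δ = 130.48°  ·
  (1,3): δ = 72.88°  ·
  (1,4): δ = 12.90°  ✓
  (1,5): δ = 47.25°  ✓
  (2,3): δ = 122.40°  ·
  (2,4): δ = 62.42°  ✓
  (2,5): δ = 2.27°  ✓
  (3,4): δ = 120.02°  ·
  (3,5): δ = 59.87°  ✓
  (4,5): δ = 119.85°  ·
antipodal pairs: 8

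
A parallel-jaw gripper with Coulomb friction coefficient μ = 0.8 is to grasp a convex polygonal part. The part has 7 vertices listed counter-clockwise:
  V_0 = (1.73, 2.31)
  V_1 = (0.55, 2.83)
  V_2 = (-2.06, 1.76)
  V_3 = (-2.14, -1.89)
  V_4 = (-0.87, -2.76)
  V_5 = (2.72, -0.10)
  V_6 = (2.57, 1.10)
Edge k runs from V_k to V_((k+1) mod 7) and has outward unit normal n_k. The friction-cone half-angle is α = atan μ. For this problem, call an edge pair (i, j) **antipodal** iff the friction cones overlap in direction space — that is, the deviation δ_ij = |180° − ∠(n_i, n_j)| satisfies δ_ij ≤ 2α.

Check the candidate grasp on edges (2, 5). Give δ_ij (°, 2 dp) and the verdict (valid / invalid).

α = atan 0.8 = 38.66°;  2α = 77.32°
edge 2: e_2 = (-0.08, -3.65);  n_2 = (-0.9998, +0.0219)
edge 5: e_5 = (-0.15, +1.20);  n_5 = (+0.9923, +0.1240)
∠(n_2, n_5) = 171.62°
δ = |180° − 171.62°| = 8.38°
8.38° ≤ 2α = 77.32°  →  valid

δ = 8.38°, valid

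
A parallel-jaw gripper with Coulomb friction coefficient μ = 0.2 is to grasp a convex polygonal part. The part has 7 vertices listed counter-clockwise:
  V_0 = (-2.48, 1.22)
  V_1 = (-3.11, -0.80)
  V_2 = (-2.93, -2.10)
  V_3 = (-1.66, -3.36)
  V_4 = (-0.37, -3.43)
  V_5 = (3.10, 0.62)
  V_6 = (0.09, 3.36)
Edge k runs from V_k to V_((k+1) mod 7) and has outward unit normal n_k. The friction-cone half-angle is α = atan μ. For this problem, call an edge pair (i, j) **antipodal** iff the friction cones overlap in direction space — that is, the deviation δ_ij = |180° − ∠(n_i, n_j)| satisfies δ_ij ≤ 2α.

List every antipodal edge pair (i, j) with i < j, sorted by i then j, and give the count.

count = 2; pairs: (2,5), (4,6)

α = atan 0.2 = 11.31°;  2α = 22.62°
n_0 = (-0.9546, +0.2977)
n_1 = (-0.9905, -0.1372)
n_2 = (-0.7043, -0.7099)
n_3 = (-0.0542, -0.9985)
n_4 = (+0.7594, -0.6506)
n_5 = (+0.6732, +0.7395)
n_6 = (-0.6399, +0.7685)
  (0,1): δ = 154.80°  ·
  (0,2): δ = 117.45°  ·
  (0,3): δ = 75.78°  ·
  (0,4): δ = 23.27°  ·
  (0,5): δ = 65.01°  ·
  (0,6): δ = 147.11°  ·
  (1,2): δ = 142.66°  ·
  (1,3): δ = 100.99°  ·
  (1,4): δ = 48.47°  ·
  (1,5): δ = 39.81°  ·
  (1,6): δ = 121.90°  ·
  (2,3): δ = 138.33°  ·
  (2,4): δ = 85.82°  ·
  (2,5): δ = 2.46°  ✓
  (2,6): δ = 84.56°  ·
  (3,4): δ = 127.48°  ·
  (3,5): δ = 39.21°  ·
  (3,6): δ = 42.89°  ·
  (4,5): δ = 91.72°  ·
  (4,6): δ = 9.63°  ✓
  (5,6): δ = 97.90°  ·
antipodal pairs: 2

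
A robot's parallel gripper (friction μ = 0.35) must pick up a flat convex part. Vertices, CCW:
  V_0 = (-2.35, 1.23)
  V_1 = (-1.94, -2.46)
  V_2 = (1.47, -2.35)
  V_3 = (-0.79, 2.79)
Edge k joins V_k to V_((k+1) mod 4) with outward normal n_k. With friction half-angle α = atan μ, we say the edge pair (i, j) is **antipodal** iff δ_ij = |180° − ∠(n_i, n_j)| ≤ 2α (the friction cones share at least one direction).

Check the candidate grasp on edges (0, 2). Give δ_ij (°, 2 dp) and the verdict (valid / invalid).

δ = 17.39°, valid

α = atan 0.35 = 19.29°;  2α = 38.58°
edge 0: e_0 = (+0.41, -3.69);  n_0 = (-0.9939, -0.1104)
edge 2: e_2 = (-2.26, +5.14);  n_2 = (+0.9154, +0.4025)
∠(n_0, n_2) = 162.61°
δ = |180° − 162.61°| = 17.39°
17.39° ≤ 2α = 38.58°  →  valid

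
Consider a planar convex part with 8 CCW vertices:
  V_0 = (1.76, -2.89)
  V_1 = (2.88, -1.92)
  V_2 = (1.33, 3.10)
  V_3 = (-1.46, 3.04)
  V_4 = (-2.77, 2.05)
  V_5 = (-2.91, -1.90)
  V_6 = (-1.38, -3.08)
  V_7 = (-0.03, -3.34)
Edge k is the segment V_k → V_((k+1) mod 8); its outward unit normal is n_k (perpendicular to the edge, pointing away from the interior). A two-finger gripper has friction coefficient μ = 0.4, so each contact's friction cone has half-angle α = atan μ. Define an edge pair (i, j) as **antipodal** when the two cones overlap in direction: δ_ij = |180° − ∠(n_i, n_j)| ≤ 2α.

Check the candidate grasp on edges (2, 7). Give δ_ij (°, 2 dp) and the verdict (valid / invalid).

α = atan 0.4 = 21.80°;  2α = 43.60°
edge 2: e_2 = (-2.79, -0.06);  n_2 = (-0.0215, +0.9998)
edge 7: e_7 = (+1.79, +0.45);  n_7 = (+0.2438, -0.9698)
∠(n_2, n_7) = 167.12°
δ = |180° − 167.12°| = 12.88°
12.88° ≤ 2α = 43.60°  →  valid

δ = 12.88°, valid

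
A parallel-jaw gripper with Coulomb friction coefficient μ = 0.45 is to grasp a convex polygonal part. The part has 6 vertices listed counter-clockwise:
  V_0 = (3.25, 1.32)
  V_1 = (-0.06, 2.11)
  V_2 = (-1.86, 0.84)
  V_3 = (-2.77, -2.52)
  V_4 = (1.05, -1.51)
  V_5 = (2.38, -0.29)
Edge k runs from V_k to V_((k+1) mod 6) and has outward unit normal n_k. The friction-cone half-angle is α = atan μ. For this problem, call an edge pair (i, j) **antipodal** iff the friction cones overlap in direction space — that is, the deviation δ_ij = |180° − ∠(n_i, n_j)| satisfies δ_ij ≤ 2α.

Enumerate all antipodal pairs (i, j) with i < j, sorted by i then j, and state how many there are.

count = 6; pairs: (0,3), (1,3), (1,4), (1,5), (2,4), (2,5)

α = atan 0.45 = 24.23°;  2α = 48.46°
n_0 = (+0.2322, +0.9727)
n_1 = (-0.5765, +0.8171)
n_2 = (-0.9652, +0.2614)
n_3 = (+0.2556, -0.9668)
n_4 = (+0.6760, -0.7369)
n_5 = (+0.8798, -0.4754)
  (0,1): δ = 131.37°  ·
  (0,2): δ = 91.73°  ·
  (0,3): δ = 28.23°  ✓
  (0,4): δ = 55.95°  ·
  (0,5): δ = 75.04°  ·
  (1,2): δ = 140.36°  ·
  (1,3): δ = 20.40°  ✓
  (1,4): δ = 7.32°  ✓
  (1,5): δ = 26.41°  ✓
  (2,3): δ = 60.04°  ·
  (2,4): δ = 32.32°  ✓
  (2,5): δ = 13.23°  ✓
  (3,4): δ = 152.28°  ·
  (3,5): δ = 133.20°  ·
  (4,5): δ = 160.92°  ·
antipodal pairs: 6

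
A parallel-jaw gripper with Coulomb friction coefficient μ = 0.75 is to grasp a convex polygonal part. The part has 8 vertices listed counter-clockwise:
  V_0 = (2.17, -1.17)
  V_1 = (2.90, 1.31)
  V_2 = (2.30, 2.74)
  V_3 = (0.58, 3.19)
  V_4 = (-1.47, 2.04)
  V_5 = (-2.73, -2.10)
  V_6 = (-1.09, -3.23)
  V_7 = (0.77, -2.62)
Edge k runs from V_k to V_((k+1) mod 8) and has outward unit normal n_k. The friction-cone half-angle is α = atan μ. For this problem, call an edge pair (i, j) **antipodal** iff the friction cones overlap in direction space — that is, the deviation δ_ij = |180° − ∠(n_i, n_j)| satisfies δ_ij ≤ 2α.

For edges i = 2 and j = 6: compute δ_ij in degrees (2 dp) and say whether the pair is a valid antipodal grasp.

α = atan 0.75 = 36.87°;  2α = 73.74°
edge 2: e_2 = (-1.72, +0.45);  n_2 = (+0.2531, +0.9674)
edge 6: e_6 = (+1.86, +0.61);  n_6 = (+0.3116, -0.9502)
∠(n_2, n_6) = 147.18°
δ = |180° − 147.18°| = 32.82°
32.82° ≤ 2α = 73.74°  →  valid

δ = 32.82°, valid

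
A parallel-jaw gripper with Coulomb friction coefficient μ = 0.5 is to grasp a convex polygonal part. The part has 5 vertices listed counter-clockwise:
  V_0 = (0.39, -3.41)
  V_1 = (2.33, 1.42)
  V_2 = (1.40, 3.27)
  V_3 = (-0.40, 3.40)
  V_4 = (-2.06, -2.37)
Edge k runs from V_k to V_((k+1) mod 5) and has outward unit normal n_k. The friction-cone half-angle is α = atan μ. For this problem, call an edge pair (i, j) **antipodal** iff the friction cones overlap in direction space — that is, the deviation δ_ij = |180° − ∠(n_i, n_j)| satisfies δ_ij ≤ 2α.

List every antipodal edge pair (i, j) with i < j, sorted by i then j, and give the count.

α = atan 0.5 = 26.57°;  2α = 53.13°
n_0 = (+0.9279, -0.3727)
n_1 = (+0.8935, +0.4491)
n_2 = (+0.0720, +0.9974)
n_3 = (-0.9610, +0.2765)
n_4 = (-0.3907, -0.9205)
  (0,1): δ = 131.43°  ·
  (0,2): δ = 72.25°  ·
  (0,3): δ = 5.83°  ✓
  (0,4): δ = 88.88°  ·
  (1,2): δ = 120.82°  ·
  (1,3): δ = 42.74°  ✓
  (1,4): δ = 40.31°  ✓
  (2,3): δ = 101.92°  ·
  (2,4): δ = 18.87°  ✓
  (3,4): δ = 96.95°  ·
antipodal pairs: 4

count = 4; pairs: (0,3), (1,3), (1,4), (2,4)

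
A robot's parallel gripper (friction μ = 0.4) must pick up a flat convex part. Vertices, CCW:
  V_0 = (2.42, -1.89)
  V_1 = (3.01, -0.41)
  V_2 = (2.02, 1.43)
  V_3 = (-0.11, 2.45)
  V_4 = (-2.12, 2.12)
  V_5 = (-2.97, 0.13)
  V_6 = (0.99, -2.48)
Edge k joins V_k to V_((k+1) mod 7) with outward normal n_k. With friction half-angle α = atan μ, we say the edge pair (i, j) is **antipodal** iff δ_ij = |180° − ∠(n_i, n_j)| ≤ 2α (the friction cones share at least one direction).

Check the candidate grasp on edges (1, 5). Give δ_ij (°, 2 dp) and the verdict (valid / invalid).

δ = 28.33°, valid

α = atan 0.4 = 21.80°;  2α = 43.60°
edge 1: e_1 = (-0.99, +1.84);  n_1 = (+0.8806, +0.4738)
edge 5: e_5 = (+3.96, -2.61);  n_5 = (-0.5503, -0.8350)
∠(n_1, n_5) = 151.67°
δ = |180° − 151.67°| = 28.33°
28.33° ≤ 2α = 43.60°  →  valid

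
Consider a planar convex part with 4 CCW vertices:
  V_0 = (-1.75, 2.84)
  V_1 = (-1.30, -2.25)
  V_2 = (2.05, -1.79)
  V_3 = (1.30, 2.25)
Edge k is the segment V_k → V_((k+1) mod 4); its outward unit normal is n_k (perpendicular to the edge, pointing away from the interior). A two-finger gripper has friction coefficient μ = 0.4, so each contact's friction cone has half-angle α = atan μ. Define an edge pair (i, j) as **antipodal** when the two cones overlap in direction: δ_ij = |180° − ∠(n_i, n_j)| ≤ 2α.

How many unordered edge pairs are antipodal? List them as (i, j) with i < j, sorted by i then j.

α = atan 0.4 = 21.80°;  2α = 43.60°
n_0 = (-0.9961, -0.0881)
n_1 = (+0.1360, -0.9907)
n_2 = (+0.9832, +0.1825)
n_3 = (+0.1899, +0.9818)
  (0,1): δ = 87.23°  ·
  (0,2): δ = 5.46°  ✓
  (0,3): δ = 74.00°  ·
  (1,2): δ = 87.30°  ·
  (1,3): δ = 18.77°  ✓
  (2,3): δ = 111.47°  ·
antipodal pairs: 2

count = 2; pairs: (0,2), (1,3)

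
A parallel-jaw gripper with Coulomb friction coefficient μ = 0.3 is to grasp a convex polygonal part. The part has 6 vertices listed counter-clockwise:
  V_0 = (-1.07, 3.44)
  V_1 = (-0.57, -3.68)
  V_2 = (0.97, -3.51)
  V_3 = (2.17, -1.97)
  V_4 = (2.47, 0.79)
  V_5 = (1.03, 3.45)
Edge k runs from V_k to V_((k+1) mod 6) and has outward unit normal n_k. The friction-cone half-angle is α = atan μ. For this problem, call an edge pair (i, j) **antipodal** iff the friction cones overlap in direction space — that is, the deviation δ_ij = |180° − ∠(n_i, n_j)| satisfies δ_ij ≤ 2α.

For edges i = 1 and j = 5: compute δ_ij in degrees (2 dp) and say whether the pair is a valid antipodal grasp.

δ = 6.03°, valid

α = atan 0.3 = 16.70°;  2α = 33.40°
edge 1: e_1 = (+1.54, +0.17);  n_1 = (+0.1097, -0.9940)
edge 5: e_5 = (-2.10, -0.01);  n_5 = (-0.0048, +1.0000)
∠(n_1, n_5) = 173.97°
δ = |180° − 173.97°| = 6.03°
6.03° ≤ 2α = 33.40°  →  valid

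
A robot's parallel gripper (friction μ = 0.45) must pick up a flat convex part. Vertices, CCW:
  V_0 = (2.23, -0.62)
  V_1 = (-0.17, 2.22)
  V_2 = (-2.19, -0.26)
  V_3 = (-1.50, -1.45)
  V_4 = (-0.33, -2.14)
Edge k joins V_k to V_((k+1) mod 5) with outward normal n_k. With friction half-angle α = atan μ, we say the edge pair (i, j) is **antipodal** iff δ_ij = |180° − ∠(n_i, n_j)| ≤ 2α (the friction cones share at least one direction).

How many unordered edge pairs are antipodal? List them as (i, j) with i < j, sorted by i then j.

count = 3; pairs: (0,2), (0,3), (1,4)

α = atan 0.45 = 24.23°;  2α = 48.46°
n_0 = (+0.7638, +0.6455)
n_1 = (-0.7753, +0.6315)
n_2 = (-0.8651, -0.5016)
n_3 = (-0.5080, -0.8614)
n_4 = (+0.5105, -0.8599)
  (0,1): δ = 79.36°  ·
  (0,2): δ = 10.09°  ✓
  (0,3): δ = 19.27°  ✓
  (0,4): δ = 80.50°  ·
  (1,2): δ = 110.73°  ·
  (1,3): δ = 81.37°  ·
  (1,4): δ = 20.14°  ✓
  (2,3): δ = 150.64°  ·
  (2,4): δ = 89.41°  ·
  (3,4): δ = 118.77°  ·
antipodal pairs: 3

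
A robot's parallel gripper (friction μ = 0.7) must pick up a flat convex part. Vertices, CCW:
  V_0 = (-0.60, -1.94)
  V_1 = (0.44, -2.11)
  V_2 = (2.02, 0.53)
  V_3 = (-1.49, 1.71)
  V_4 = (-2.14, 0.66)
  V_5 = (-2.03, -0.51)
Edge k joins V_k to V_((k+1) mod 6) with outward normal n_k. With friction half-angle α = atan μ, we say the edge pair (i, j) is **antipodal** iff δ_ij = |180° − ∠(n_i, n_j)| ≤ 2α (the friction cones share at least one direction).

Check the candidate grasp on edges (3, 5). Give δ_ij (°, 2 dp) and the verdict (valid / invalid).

δ = 103.24°, invalid

α = atan 0.7 = 34.99°;  2α = 69.98°
edge 3: e_3 = (-0.65, -1.05);  n_3 = (-0.8503, +0.5264)
edge 5: e_5 = (+1.43, -1.43);  n_5 = (-0.7071, -0.7071)
∠(n_3, n_5) = 76.76°
δ = |180° − 76.76°| = 103.24°
103.24° > 2α = 69.98°  →  invalid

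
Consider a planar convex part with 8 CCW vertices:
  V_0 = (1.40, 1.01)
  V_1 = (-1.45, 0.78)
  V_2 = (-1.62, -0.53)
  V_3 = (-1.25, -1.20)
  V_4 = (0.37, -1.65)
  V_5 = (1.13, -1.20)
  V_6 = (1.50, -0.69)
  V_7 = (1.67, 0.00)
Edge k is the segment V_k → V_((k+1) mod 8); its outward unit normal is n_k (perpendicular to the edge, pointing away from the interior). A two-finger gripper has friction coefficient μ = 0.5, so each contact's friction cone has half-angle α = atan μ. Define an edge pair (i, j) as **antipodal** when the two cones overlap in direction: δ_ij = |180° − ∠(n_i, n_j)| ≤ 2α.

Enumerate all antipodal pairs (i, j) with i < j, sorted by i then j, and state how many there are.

α = atan 0.5 = 26.57°;  2α = 53.13°
n_0 = (-0.0804, +0.9968)
n_1 = (-0.9917, +0.1287)
n_2 = (-0.8754, -0.4834)
n_3 = (-0.2676, -0.9635)
n_4 = (+0.5095, -0.8605)
n_5 = (+0.8094, -0.5872)
n_6 = (+0.9710, -0.2392)
n_7 = (+0.9661, +0.2583)
  (0,1): δ = 102.01°  ·
  (0,2): δ = 65.70°  ·
  (0,3): δ = 20.14°  ✓
  (0,4): δ = 26.02°  ✓
  (0,5): δ = 49.43°  ✓
  (0,6): δ = 71.55°  ·
  (0,7): δ = 100.35°  ·
  (1,2): δ = 143.70°  ·
  (1,3): δ = 98.13°  ·
  (1,4): δ = 51.98°  ✓
  (1,5): δ = 28.57°  ✓
  (1,6): δ = 6.45°  ✓
  (1,7): δ = 22.36°  ✓
  (2,3): δ = 134.43°  ·
  (2,4): δ = 88.28°  ·
  (2,5): δ = 64.87°  ·
  (2,6): δ = 42.75°  ✓
  (2,7): δ = 13.94°  ✓
  (3,4): δ = 133.85°  ·
  (3,5): δ = 110.44°  ·
  (3,6): δ = 88.32°  ·
  (3,7): δ = 59.51°  ·
  (4,5): δ = 156.59°  ·
  (4,6): δ = 134.47°  ·
  (4,7): δ = 105.66°  ·
  (5,6): δ = 157.88°  ·
  (5,7): δ = 129.07°  ·
  (6,7): δ = 151.19°  ·
antipodal pairs: 9

count = 9; pairs: (0,3), (0,4), (0,5), (1,4), (1,5), (1,6), (1,7), (2,6), (2,7)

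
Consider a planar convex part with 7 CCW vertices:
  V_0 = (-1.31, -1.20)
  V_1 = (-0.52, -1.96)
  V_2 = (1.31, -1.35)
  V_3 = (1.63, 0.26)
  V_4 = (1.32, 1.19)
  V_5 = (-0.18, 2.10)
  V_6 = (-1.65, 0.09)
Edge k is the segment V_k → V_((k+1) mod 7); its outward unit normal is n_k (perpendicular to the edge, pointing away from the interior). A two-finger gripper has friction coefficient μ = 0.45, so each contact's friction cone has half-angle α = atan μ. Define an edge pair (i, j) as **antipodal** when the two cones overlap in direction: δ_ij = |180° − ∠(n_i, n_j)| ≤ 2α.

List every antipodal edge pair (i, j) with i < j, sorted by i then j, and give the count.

count = 7; pairs: (0,3), (0,4), (1,5), (2,5), (2,6), (3,6), (4,6)

α = atan 0.45 = 24.23°;  2α = 48.46°
n_0 = (-0.6933, -0.7207)
n_1 = (+0.3162, -0.9487)
n_2 = (+0.9808, -0.1949)
n_3 = (+0.9487, +0.3162)
n_4 = (+0.5187, +0.8550)
n_5 = (-0.8072, +0.5903)
n_6 = (-0.9670, -0.2549)
  (0,1): δ = 117.67°  ·
  (0,2): δ = 57.35°  ·
  (0,3): δ = 27.67°  ✓
  (0,4): δ = 12.65°  ✓
  (0,5): δ = 97.71°  ·
  (0,6): δ = 148.66°  ·
  (1,2): δ = 119.68°  ·
  (1,3): δ = 90.00°  ·
  (1,4): δ = 49.68°  ·
  (1,5): δ = 35.39°  ✓
  (1,6): δ = 86.33°  ·
  (2,3): δ = 150.32°  ·
  (2,4): δ = 110.00°  ·
  (2,5): δ = 24.94°  ✓
  (2,6): δ = 26.01°  ✓
  (3,4): δ = 139.68°  ·
  (3,5): δ = 54.61°  ·
  (3,6): δ = 3.67°  ✓
  (4,5): δ = 94.94°  ·
  (4,6): δ = 43.99°  ✓
  (5,6): δ = 129.05°  ·
antipodal pairs: 7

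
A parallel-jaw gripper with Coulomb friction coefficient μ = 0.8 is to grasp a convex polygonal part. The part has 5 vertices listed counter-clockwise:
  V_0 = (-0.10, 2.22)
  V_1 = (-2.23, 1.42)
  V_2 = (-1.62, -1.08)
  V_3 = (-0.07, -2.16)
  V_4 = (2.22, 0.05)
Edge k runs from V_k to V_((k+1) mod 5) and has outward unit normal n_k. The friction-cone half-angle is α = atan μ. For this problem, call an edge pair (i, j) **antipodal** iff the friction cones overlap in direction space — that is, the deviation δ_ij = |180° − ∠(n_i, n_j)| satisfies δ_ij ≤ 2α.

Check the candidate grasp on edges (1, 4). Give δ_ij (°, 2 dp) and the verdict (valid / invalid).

δ = 33.20°, valid

α = atan 0.8 = 38.66°;  2α = 77.32°
edge 1: e_1 = (+0.61, -2.50);  n_1 = (-0.9715, -0.2370)
edge 4: e_4 = (-2.32, +2.17);  n_4 = (+0.6831, +0.7303)
∠(n_1, n_4) = 146.80°
δ = |180° − 146.80°| = 33.20°
33.20° ≤ 2α = 77.32°  →  valid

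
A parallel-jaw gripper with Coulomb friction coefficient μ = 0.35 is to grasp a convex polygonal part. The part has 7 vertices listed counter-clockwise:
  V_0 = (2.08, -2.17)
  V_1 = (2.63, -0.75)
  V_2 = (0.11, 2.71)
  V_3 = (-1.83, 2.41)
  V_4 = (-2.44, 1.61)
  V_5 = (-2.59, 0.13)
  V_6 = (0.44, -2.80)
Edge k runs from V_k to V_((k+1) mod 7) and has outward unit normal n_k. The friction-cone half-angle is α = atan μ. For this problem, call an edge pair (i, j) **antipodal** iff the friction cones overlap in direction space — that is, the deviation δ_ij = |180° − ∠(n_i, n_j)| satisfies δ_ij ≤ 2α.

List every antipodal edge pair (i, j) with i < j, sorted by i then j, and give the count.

α = atan 0.35 = 19.29°;  2α = 38.58°
n_0 = (+0.9325, -0.3612)
n_1 = (+0.8083, +0.5887)
n_2 = (-0.1528, +0.9883)
n_3 = (-0.7952, +0.6063)
n_4 = (-0.9949, +0.1008)
n_5 = (-0.6951, -0.7189)
n_6 = (+0.3586, -0.9335)
  (0,1): δ = 122.76°  ·
  (0,2): δ = 60.04°  ·
  (0,3): δ = 16.15°  ✓
  (0,4): δ = 15.39°  ✓
  (0,5): δ = 67.13°  ·
  (0,6): δ = 132.19°  ·
  (1,2): δ = 117.28°  ·
  (1,3): δ = 73.39°  ·
  (1,4): δ = 41.85°  ·
  (1,5): δ = 9.89°  ✓
  (1,6): δ = 74.95°  ·
  (2,3): δ = 136.12°  ·
  (2,4): δ = 104.58°  ·
  (2,5): δ = 52.83°  ·
  (2,6): δ = 12.22°  ✓
  (3,4): δ = 148.46°  ·
  (3,5): δ = 96.71°  ·
  (3,6): δ = 31.66°  ✓
  (4,5): δ = 128.25°  ·
  (4,6): δ = 63.20°  ·
  (5,6): δ = 114.95°  ·
antipodal pairs: 5

count = 5; pairs: (0,3), (0,4), (1,5), (2,6), (3,6)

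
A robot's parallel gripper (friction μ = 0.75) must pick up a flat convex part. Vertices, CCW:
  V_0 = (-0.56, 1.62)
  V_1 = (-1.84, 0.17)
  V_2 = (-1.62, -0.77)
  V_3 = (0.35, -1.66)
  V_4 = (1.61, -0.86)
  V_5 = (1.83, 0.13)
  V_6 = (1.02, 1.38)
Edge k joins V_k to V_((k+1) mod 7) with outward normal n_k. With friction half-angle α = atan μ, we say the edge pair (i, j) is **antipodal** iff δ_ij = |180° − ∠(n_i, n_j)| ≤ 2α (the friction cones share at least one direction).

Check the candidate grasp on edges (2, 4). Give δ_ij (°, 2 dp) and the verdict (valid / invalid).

δ = 78.22°, invalid

α = atan 0.75 = 36.87°;  2α = 73.74°
edge 2: e_2 = (+1.97, -0.89);  n_2 = (-0.4117, -0.9113)
edge 4: e_4 = (+0.22, +0.99);  n_4 = (+0.9762, -0.2169)
∠(n_2, n_4) = 101.78°
δ = |180° − 101.78°| = 78.22°
78.22° > 2α = 73.74°  →  invalid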